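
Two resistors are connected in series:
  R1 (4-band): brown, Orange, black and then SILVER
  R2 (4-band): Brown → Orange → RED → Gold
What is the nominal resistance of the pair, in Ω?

R1: brown, orange → 13; black ×1 → 13 Ω.
R2: brown, orange → 13; red ×10^2 → 1300 Ω.
Series: 13 + 1300 = 1313 Ω.

1313 Ω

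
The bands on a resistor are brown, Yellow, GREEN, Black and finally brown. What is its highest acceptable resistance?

146.45 Ω

Brown → 1 (first significant figure)
Yellow → 4 (second significant figure)
Green → 5 (third significant figure)
Black → ×1 multiplier
Brown → ±1% tolerance
145 × 1 = 145 Ω
Highest = 145 × (1 + 1/100) = 146.45 Ω.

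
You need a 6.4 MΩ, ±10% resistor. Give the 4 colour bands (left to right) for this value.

6400000 Ω = 64 × 10^5.
6 → blue
4 → yellow
Multiplier 10^5 → green.
±10% tolerance → silver.

blue, yellow, green, silver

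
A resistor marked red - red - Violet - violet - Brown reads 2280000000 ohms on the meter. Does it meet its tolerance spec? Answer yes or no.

Red → 2 (first significant figure)
Red → 2 (second significant figure)
Violet → 7 (third significant figure)
Violet → ×10^7 multiplier
Brown → ±1% tolerance
227 × 10000000 = 2270000000 Ω
Allowed range: 2247300000 Ω to 2292700000 Ω.
2280000000 ohms lies inside that range.

yes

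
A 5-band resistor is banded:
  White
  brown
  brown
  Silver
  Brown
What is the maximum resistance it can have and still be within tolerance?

White → 9 (first significant figure)
Brown → 1 (second significant figure)
Brown → 1 (third significant figure)
Silver → ×0.01 multiplier
Brown → ±1% tolerance
911 × 0.01 = 9.11 Ω
Maximum = 9.11 × (1 + 1/100) = 9.2011 Ω.

9.2011 Ω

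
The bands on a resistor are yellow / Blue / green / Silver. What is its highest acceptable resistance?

Yellow → 4 (first significant figure)
Blue → 6 (second significant figure)
Green → ×10^5 multiplier
Silver → ±10% tolerance
46 × 100000 = 4600000 Ω
Highest = 4600000 × (1 + 10/100) = 5060000 Ω.

5060000 Ω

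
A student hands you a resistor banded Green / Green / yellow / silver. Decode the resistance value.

Green → 5 (first significant figure)
Green → 5 (second significant figure)
Yellow → ×10^4 multiplier
55 × 10000 = 550000 Ω

550000 Ω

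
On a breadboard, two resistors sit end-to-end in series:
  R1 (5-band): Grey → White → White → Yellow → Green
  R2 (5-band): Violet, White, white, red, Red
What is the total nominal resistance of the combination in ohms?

R1: grey, white, white → 899; yellow ×10^4 → 8990000 Ω.
R2: violet, white, white → 799; red ×10^2 → 79900 Ω.
Series: 8990000 + 79900 = 9069900 Ω.

9069900 Ω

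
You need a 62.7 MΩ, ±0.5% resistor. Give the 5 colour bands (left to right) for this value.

62700000 Ω = 627 × 10^5.
6 → blue
2 → red
7 → violet
Multiplier 10^5 → green.
±0.5% tolerance → green.

blue, red, violet, green, green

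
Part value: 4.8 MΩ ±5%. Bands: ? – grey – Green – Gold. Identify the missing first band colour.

yellow

4800000 Ω = 48 × 10^5.
The first band gives digit 4 of the significand, and 4 is yellow.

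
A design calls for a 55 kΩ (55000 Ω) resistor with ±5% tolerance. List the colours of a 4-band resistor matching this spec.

green, green, orange, gold

55000 Ω = 55 × 10^3.
5 → green
5 → green
Multiplier 10^3 → orange.
±5% tolerance → gold.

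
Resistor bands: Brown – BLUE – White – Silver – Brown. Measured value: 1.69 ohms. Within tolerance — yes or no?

yes

Brown → 1 (first significant figure)
Blue → 6 (second significant figure)
White → 9 (third significant figure)
Silver → ×0.01 multiplier
Brown → ±1% tolerance
169 × 0.01 = 1.69 Ω
Allowed range: 1.6731 Ω to 1.7069 Ω.
1.69 ohms lies inside that range.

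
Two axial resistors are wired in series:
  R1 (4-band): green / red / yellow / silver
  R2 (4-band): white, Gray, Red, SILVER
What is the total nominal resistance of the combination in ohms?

R1: green, red → 52; yellow ×10^4 → 520000 Ω.
R2: white, grey → 98; red ×10^2 → 9800 Ω.
Series: 520000 + 9800 = 529800 Ω.

529800 Ω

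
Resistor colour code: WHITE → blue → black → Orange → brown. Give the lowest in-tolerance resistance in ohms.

White → 9 (first significant figure)
Blue → 6 (second significant figure)
Black → 0 (third significant figure)
Orange → ×10^3 multiplier
Brown → ±1% tolerance
960 × 1000 = 960000 Ω
Lowest = 960000 × (1 − 1/100) = 950400 Ω.

950400 Ω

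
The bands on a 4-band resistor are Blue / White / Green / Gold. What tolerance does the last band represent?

The last band, gold, is the tolerance band.
Gold corresponds to ±5%.

±5%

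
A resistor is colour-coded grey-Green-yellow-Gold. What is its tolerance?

±5%

The last band, gold, is the tolerance band.
Gold corresponds to ±5%.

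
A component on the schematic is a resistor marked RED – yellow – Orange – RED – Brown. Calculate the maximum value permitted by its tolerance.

24543 Ω

Red → 2 (first significant figure)
Yellow → 4 (second significant figure)
Orange → 3 (third significant figure)
Red → ×10^2 multiplier
Brown → ±1% tolerance
243 × 100 = 24300 Ω
Maximum = 24300 × (1 + 1/100) = 24543 Ω.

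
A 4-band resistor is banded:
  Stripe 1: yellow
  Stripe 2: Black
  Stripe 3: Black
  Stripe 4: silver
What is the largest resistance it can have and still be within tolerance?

44 Ω

Yellow → 4 (first significant figure)
Black → 0 (second significant figure)
Black → ×1 multiplier
Silver → ±10% tolerance
40 × 1 = 40 Ω
Largest = 40 × (1 + 10/100) = 44 Ω.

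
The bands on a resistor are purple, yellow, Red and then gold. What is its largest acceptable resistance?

7770 Ω

Violet → 7 (first significant figure)
Yellow → 4 (second significant figure)
Red → ×10^2 multiplier
Gold → ±5% tolerance
74 × 100 = 7400 Ω
Largest = 7400 × (1 + 5/100) = 7770 Ω.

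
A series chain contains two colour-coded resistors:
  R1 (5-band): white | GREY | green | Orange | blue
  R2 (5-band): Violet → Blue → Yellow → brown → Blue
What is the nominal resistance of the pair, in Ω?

992640 Ω

R1: white, grey, green → 985; orange ×10^3 → 985000 Ω.
R2: violet, blue, yellow → 764; brown ×10 → 7640 Ω.
Series: 985000 + 7640 = 992640 Ω.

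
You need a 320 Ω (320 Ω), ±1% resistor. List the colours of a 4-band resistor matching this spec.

320 Ω = 32 × 10^1.
3 → orange
2 → red
Multiplier 10^1 → brown.
±1% tolerance → brown.

orange, red, brown, brown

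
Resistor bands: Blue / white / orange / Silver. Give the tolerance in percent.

The last band, silver, is the tolerance band.
Silver corresponds to ±10%.

±10%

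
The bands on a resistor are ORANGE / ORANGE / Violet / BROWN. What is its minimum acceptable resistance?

Orange → 3 (first significant figure)
Orange → 3 (second significant figure)
Violet → ×10^7 multiplier
Brown → ±1% tolerance
33 × 10000000 = 330000000 Ω
Minimum = 330000000 × (1 − 1/100) = 326700000 Ω.

326700000 Ω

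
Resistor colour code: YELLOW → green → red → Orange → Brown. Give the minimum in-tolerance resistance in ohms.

447480 Ω

Yellow → 4 (first significant figure)
Green → 5 (second significant figure)
Red → 2 (third significant figure)
Orange → ×10^3 multiplier
Brown → ±1% tolerance
452 × 1000 = 452000 Ω
Minimum = 452000 × (1 − 1/100) = 447480 Ω.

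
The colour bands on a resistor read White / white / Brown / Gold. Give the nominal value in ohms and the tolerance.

990 Ω ±5%

White → 9 (first significant figure)
White → 9 (second significant figure)
Brown → ×10 multiplier
Gold → ±5% tolerance
99 × 10 = 990 Ω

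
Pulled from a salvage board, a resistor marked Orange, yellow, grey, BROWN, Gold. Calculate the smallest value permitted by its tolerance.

Orange → 3 (first significant figure)
Yellow → 4 (second significant figure)
Grey → 8 (third significant figure)
Brown → ×10 multiplier
Gold → ±5% tolerance
348 × 10 = 3480 Ω
Smallest = 3480 × (1 − 5/100) = 3306 Ω.

3306 Ω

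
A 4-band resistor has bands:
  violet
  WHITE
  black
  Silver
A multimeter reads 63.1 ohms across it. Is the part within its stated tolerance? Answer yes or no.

no

Violet → 7 (first significant figure)
White → 9 (second significant figure)
Black → ×1 multiplier
Silver → ±10% tolerance
79 × 1 = 79 Ω
Allowed range: 71.1 Ω to 86.9 Ω.
63.1 ohms lies outside that range.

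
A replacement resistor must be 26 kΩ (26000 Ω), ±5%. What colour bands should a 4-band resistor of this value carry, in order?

red, blue, orange, gold

26000 Ω = 26 × 10^3.
2 → red
6 → blue
Multiplier 10^3 → orange.
±5% tolerance → gold.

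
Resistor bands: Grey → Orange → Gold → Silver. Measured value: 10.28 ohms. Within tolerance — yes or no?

no

Grey → 8 (first significant figure)
Orange → 3 (second significant figure)
Gold → ×0.1 multiplier
Silver → ±10% tolerance
83 × 0.1 = 8.3 Ω
Allowed range: 7.47 Ω to 9.13 Ω.
10.28 ohms lies outside that range.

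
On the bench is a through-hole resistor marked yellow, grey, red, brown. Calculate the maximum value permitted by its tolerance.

Yellow → 4 (first significant figure)
Grey → 8 (second significant figure)
Red → ×10^2 multiplier
Brown → ±1% tolerance
48 × 100 = 4800 Ω
Maximum = 4800 × (1 + 1/100) = 4848 Ω.

4848 Ω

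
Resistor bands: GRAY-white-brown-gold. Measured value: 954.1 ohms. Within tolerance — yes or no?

no

Grey → 8 (first significant figure)
White → 9 (second significant figure)
Brown → ×10 multiplier
Gold → ±5% tolerance
89 × 10 = 890 Ω
Allowed range: 845.5 Ω to 934.5 Ω.
954.1 ohms lies outside that range.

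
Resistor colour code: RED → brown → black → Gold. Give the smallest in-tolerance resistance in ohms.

Red → 2 (first significant figure)
Brown → 1 (second significant figure)
Black → ×1 multiplier
Gold → ±5% tolerance
21 × 1 = 21 Ω
Smallest = 21 × (1 − 5/100) = 19.95 Ω.

19.95 Ω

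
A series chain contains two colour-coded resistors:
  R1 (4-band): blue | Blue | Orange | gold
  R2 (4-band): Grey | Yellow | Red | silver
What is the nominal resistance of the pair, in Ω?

74400 Ω

R1: blue, blue → 66; orange ×10^3 → 66000 Ω.
R2: grey, yellow → 84; red ×10^2 → 8400 Ω.
Series: 66000 + 8400 = 74400 Ω.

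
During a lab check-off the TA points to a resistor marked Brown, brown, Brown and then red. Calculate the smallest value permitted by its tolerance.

107.8 Ω

Brown → 1 (first significant figure)
Brown → 1 (second significant figure)
Brown → ×10 multiplier
Red → ±2% tolerance
11 × 10 = 110 Ω
Smallest = 110 × (1 − 2/100) = 107.8 Ω.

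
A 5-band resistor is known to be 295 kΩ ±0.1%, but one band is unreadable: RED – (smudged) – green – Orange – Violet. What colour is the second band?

white

295000 Ω = 295 × 10^3.
The second band gives digit 9 of the significand, and 9 is white.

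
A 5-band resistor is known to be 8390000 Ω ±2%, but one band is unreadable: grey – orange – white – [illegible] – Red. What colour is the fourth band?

yellow

8390000 Ω = 839 × 10^4.
The fourth band is the multiplier, 10^4, which is yellow.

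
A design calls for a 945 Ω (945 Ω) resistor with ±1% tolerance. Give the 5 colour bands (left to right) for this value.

white, yellow, green, black, brown

945 Ω = 945 × 10^0.
9 → white
4 → yellow
5 → green
Multiplier 10^0 → black.
±1% tolerance → brown.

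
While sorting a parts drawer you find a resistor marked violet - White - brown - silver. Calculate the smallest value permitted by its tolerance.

711 Ω

Violet → 7 (first significant figure)
White → 9 (second significant figure)
Brown → ×10 multiplier
Silver → ±10% tolerance
79 × 10 = 790 Ω
Smallest = 790 × (1 − 10/100) = 711 Ω.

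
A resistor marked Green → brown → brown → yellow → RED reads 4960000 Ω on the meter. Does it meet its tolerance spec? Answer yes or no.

no

Green → 5 (first significant figure)
Brown → 1 (second significant figure)
Brown → 1 (third significant figure)
Yellow → ×10^4 multiplier
Red → ±2% tolerance
511 × 10000 = 5110000 Ω
Allowed range: 5007800 Ω to 5212200 Ω.
4960000 Ω lies outside that range.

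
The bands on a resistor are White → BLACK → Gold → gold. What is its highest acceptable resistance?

White → 9 (first significant figure)
Black → 0 (second significant figure)
Gold → ×0.1 multiplier
Gold → ±5% tolerance
90 × 0.1 = 9 Ω
Highest = 9 × (1 + 5/100) = 9.45 Ω.

9.45 Ω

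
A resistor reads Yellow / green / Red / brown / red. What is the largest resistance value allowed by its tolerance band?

4610.4 Ω

Yellow → 4 (first significant figure)
Green → 5 (second significant figure)
Red → 2 (third significant figure)
Brown → ×10 multiplier
Red → ±2% tolerance
452 × 10 = 4520 Ω
Largest = 4520 × (1 + 2/100) = 4610.4 Ω.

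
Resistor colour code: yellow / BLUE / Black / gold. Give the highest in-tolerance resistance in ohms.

Yellow → 4 (first significant figure)
Blue → 6 (second significant figure)
Black → ×1 multiplier
Gold → ±5% tolerance
46 × 1 = 46 Ω
Highest = 46 × (1 + 5/100) = 48.3 Ω.

48.3 Ω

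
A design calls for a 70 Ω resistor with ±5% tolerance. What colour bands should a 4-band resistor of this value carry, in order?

violet, black, black, gold

70 Ω = 70 × 10^0.
7 → violet
0 → black
Multiplier 10^0 → black.
±5% tolerance → gold.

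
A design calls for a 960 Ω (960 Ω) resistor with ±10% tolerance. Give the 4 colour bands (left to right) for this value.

960 Ω = 96 × 10^1.
9 → white
6 → blue
Multiplier 10^1 → brown.
±10% tolerance → silver.

white, blue, brown, silver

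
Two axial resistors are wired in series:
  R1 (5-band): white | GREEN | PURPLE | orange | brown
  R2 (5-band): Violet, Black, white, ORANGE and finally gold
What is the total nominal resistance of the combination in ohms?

1666000 Ω

R1: white, green, violet → 957; orange ×10^3 → 957000 Ω.
R2: violet, black, white → 709; orange ×10^3 → 709000 Ω.
Series: 957000 + 709000 = 1666000 Ω.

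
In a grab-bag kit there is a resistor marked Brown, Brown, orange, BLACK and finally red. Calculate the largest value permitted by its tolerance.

115.26 Ω

Brown → 1 (first significant figure)
Brown → 1 (second significant figure)
Orange → 3 (third significant figure)
Black → ×1 multiplier
Red → ±2% tolerance
113 × 1 = 113 Ω
Largest = 113 × (1 + 2/100) = 115.26 Ω.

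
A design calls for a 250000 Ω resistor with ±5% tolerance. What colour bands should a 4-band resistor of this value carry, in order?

250000 Ω = 25 × 10^4.
2 → red
5 → green
Multiplier 10^4 → yellow.
±5% tolerance → gold.

red, green, yellow, gold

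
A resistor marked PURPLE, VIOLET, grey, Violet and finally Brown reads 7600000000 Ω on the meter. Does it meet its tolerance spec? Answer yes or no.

Violet → 7 (first significant figure)
Violet → 7 (second significant figure)
Grey → 8 (third significant figure)
Violet → ×10^7 multiplier
Brown → ±1% tolerance
778 × 10000000 = 7780000000 Ω
Allowed range: 7702200000 Ω to 7857800000 Ω.
7600000000 Ω lies outside that range.

no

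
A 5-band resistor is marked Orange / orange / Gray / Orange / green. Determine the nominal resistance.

Orange → 3 (first significant figure)
Orange → 3 (second significant figure)
Grey → 8 (third significant figure)
Orange → ×10^3 multiplier
338 × 1000 = 338000 Ω

338000 Ω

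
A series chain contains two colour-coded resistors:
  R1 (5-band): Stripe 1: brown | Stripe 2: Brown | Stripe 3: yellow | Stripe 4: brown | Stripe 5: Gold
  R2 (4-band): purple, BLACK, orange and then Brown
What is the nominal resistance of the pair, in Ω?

71140 Ω

R1: brown, brown, yellow → 114; brown ×10 → 1140 Ω.
R2: violet, black → 70; orange ×10^3 → 70000 Ω.
Series: 1140 + 70000 = 71140 Ω.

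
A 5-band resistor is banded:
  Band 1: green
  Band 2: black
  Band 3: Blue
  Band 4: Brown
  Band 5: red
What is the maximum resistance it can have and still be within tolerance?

Green → 5 (first significant figure)
Black → 0 (second significant figure)
Blue → 6 (third significant figure)
Brown → ×10 multiplier
Red → ±2% tolerance
506 × 10 = 5060 Ω
Maximum = 5060 × (1 + 2/100) = 5161.2 Ω.

5161.2 Ω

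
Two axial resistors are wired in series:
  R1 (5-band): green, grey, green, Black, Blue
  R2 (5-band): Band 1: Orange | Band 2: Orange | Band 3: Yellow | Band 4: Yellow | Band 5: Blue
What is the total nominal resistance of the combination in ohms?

R1: green, grey, green → 585; black ×1 → 585 Ω.
R2: orange, orange, yellow → 334; yellow ×10^4 → 3340000 Ω.
Series: 585 + 3340000 = 3340585 Ω.

3340585 Ω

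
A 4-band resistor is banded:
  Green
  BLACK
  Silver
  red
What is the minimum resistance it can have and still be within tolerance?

0.49 Ω

Green → 5 (first significant figure)
Black → 0 (second significant figure)
Silver → ×0.01 multiplier
Red → ±2% tolerance
50 × 0.01 = 0.5 Ω
Minimum = 0.5 × (1 − 2/100) = 0.49 Ω.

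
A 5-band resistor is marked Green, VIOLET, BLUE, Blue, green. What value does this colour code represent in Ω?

576000000 Ω

Green → 5 (first significant figure)
Violet → 7 (second significant figure)
Blue → 6 (third significant figure)
Blue → ×10^6 multiplier
576 × 1000000 = 576000000 Ω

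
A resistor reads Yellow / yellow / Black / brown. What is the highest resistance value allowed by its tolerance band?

44.44 Ω

Yellow → 4 (first significant figure)
Yellow → 4 (second significant figure)
Black → ×1 multiplier
Brown → ±1% tolerance
44 × 1 = 44 Ω
Highest = 44 × (1 + 1/100) = 44.44 Ω.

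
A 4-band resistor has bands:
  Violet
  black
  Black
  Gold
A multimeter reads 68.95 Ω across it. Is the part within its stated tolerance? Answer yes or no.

Violet → 7 (first significant figure)
Black → 0 (second significant figure)
Black → ×1 multiplier
Gold → ±5% tolerance
70 × 1 = 70 Ω
Allowed range: 66.5 Ω to 73.5 Ω.
68.95 Ω lies inside that range.

yes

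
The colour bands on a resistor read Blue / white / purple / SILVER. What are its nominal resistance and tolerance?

Blue → 6 (first significant figure)
White → 9 (second significant figure)
Violet → ×10^7 multiplier
Silver → ±10% tolerance
69 × 10000000 = 690000000 Ω

690000000 Ω ±10%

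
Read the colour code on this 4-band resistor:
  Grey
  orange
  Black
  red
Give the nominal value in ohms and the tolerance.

83 Ω ±2%

Grey → 8 (first significant figure)
Orange → 3 (second significant figure)
Black → ×1 multiplier
Red → ±2% tolerance
83 × 1 = 83 Ω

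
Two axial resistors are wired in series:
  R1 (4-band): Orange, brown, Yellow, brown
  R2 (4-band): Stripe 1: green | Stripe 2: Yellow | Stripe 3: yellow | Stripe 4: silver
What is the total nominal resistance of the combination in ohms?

850000 Ω

R1: orange, brown → 31; yellow ×10^4 → 310000 Ω.
R2: green, yellow → 54; yellow ×10^4 → 540000 Ω.
Series: 310000 + 540000 = 850000 Ω.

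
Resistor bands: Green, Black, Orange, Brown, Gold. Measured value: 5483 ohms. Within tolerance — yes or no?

no

Green → 5 (first significant figure)
Black → 0 (second significant figure)
Orange → 3 (third significant figure)
Brown → ×10 multiplier
Gold → ±5% tolerance
503 × 10 = 5030 Ω
Allowed range: 4778.5 Ω to 5281.5 Ω.
5483 ohms lies outside that range.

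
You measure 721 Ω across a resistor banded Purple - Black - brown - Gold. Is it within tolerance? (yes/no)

Violet → 7 (first significant figure)
Black → 0 (second significant figure)
Brown → ×10 multiplier
Gold → ±5% tolerance
70 × 10 = 700 Ω
Allowed range: 665 Ω to 735 Ω.
721 Ω lies inside that range.

yes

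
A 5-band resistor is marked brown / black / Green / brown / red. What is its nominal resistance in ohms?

1050 Ω

Brown → 1 (first significant figure)
Black → 0 (second significant figure)
Green → 5 (third significant figure)
Brown → ×10 multiplier
105 × 10 = 1050 Ω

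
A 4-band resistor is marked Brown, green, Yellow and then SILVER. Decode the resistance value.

150000 Ω

Brown → 1 (first significant figure)
Green → 5 (second significant figure)
Yellow → ×10^4 multiplier
15 × 10000 = 150000 Ω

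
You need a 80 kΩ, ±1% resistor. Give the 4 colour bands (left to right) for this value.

grey, black, orange, brown

80000 Ω = 80 × 10^3.
8 → grey
0 → black
Multiplier 10^3 → orange.
±1% tolerance → brown.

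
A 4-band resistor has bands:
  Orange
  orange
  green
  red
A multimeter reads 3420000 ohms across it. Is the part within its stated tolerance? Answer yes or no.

Orange → 3 (first significant figure)
Orange → 3 (second significant figure)
Green → ×10^5 multiplier
Red → ±2% tolerance
33 × 100000 = 3300000 Ω
Allowed range: 3234000 Ω to 3366000 Ω.
3420000 ohms lies outside that range.

no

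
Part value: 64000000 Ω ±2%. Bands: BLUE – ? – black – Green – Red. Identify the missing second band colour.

yellow

64000000 Ω = 640 × 10^5.
The second band gives digit 4 of the significand, and 4 is yellow.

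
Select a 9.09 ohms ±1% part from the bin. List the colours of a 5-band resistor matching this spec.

9.09 Ω = 909 × 10^-2.
9 → white
0 → black
9 → white
Multiplier 10^-2 → silver.
±1% tolerance → brown.

white, black, white, silver, brown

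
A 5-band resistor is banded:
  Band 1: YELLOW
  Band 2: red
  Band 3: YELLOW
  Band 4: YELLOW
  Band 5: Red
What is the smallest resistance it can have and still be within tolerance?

Yellow → 4 (first significant figure)
Red → 2 (second significant figure)
Yellow → 4 (third significant figure)
Yellow → ×10^4 multiplier
Red → ±2% tolerance
424 × 10000 = 4240000 Ω
Smallest = 4240000 × (1 − 2/100) = 4155200 Ω.

4155200 Ω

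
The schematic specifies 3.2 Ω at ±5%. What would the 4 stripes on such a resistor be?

orange, red, gold, gold

3.2 Ω = 32 × 10^-1.
3 → orange
2 → red
Multiplier 10^-1 → gold.
±5% tolerance → gold.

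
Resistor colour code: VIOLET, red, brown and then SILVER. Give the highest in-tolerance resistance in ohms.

792 Ω

Violet → 7 (first significant figure)
Red → 2 (second significant figure)
Brown → ×10 multiplier
Silver → ±10% tolerance
72 × 10 = 720 Ω
Highest = 720 × (1 + 10/100) = 792 Ω.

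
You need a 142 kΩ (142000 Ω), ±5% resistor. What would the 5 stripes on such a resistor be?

brown, yellow, red, orange, gold

142000 Ω = 142 × 10^3.
1 → brown
4 → yellow
2 → red
Multiplier 10^3 → orange.
±5% tolerance → gold.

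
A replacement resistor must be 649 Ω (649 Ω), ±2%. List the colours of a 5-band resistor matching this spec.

blue, yellow, white, black, red

649 Ω = 649 × 10^0.
6 → blue
4 → yellow
9 → white
Multiplier 10^0 → black.
±2% tolerance → red.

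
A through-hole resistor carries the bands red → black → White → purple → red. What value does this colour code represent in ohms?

2090000000 Ω

Red → 2 (first significant figure)
Black → 0 (second significant figure)
White → 9 (third significant figure)
Violet → ×10^7 multiplier
209 × 10000000 = 2090000000 Ω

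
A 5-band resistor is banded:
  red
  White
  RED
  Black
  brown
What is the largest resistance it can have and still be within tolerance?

Red → 2 (first significant figure)
White → 9 (second significant figure)
Red → 2 (third significant figure)
Black → ×1 multiplier
Brown → ±1% tolerance
292 × 1 = 292 Ω
Largest = 292 × (1 + 1/100) = 294.92 Ω.

294.92 Ω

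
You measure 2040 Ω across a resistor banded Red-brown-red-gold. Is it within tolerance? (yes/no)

yes

Red → 2 (first significant figure)
Brown → 1 (second significant figure)
Red → ×10^2 multiplier
Gold → ±5% tolerance
21 × 100 = 2100 Ω
Allowed range: 1995 Ω to 2205 Ω.
2040 Ω lies inside that range.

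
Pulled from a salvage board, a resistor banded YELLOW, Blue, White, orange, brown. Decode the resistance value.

469000 Ω

Yellow → 4 (first significant figure)
Blue → 6 (second significant figure)
White → 9 (third significant figure)
Orange → ×10^3 multiplier
469 × 1000 = 469000 Ω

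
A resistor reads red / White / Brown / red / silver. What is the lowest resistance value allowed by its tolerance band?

Red → 2 (first significant figure)
White → 9 (second significant figure)
Brown → 1 (third significant figure)
Red → ×10^2 multiplier
Silver → ±10% tolerance
291 × 100 = 29100 Ω
Lowest = 29100 × (1 − 10/100) = 26190 Ω.

26190 Ω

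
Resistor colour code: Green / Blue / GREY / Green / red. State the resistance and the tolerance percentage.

Green → 5 (first significant figure)
Blue → 6 (second significant figure)
Grey → 8 (third significant figure)
Green → ×10^5 multiplier
Red → ±2% tolerance
568 × 100000 = 56800000 Ω

56800000 Ω ±2%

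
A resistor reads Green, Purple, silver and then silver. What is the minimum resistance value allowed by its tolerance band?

0.513 Ω

Green → 5 (first significant figure)
Violet → 7 (second significant figure)
Silver → ×0.01 multiplier
Silver → ±10% tolerance
57 × 0.01 = 0.57 Ω
Minimum = 0.57 × (1 − 10/100) = 0.513 Ω.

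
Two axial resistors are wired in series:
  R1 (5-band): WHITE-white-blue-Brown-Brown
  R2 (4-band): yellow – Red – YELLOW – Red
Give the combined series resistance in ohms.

429960 Ω

R1: white, white, blue → 996; brown ×10 → 9960 Ω.
R2: yellow, red → 42; yellow ×10^4 → 420000 Ω.
Series: 9960 + 420000 = 429960 Ω.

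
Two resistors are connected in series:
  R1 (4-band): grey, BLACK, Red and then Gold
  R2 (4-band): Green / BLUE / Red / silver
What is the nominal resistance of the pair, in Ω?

R1: grey, black → 80; red ×10^2 → 8000 Ω.
R2: green, blue → 56; red ×10^2 → 5600 Ω.
Series: 8000 + 5600 = 13600 Ω.

13600 Ω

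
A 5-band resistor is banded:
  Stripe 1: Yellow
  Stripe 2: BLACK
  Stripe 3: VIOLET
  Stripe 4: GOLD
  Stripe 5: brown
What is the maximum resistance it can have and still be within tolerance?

41.107 Ω

Yellow → 4 (first significant figure)
Black → 0 (second significant figure)
Violet → 7 (third significant figure)
Gold → ×0.1 multiplier
Brown → ±1% tolerance
407 × 0.1 = 40.7 Ω
Maximum = 40.7 × (1 + 1/100) = 41.107 Ω.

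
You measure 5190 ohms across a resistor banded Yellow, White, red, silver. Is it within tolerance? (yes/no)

yes

Yellow → 4 (first significant figure)
White → 9 (second significant figure)
Red → ×10^2 multiplier
Silver → ±10% tolerance
49 × 100 = 4900 Ω
Allowed range: 4410 Ω to 5390 Ω.
5190 ohms lies inside that range.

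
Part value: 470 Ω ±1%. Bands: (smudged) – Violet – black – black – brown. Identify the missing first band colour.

yellow

470 Ω = 470 × 10^0.
The first band gives digit 4 of the significand, and 4 is yellow.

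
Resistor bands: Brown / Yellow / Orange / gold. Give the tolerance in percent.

The last band, gold, is the tolerance band.
Gold corresponds to ±5%.

±5%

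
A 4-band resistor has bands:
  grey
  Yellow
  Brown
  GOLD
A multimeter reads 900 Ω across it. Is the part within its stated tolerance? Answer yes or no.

Grey → 8 (first significant figure)
Yellow → 4 (second significant figure)
Brown → ×10 multiplier
Gold → ±5% tolerance
84 × 10 = 840 Ω
Allowed range: 798 Ω to 882 Ω.
900 Ω lies outside that range.

no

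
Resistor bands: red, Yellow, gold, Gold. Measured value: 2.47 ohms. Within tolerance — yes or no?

yes

Red → 2 (first significant figure)
Yellow → 4 (second significant figure)
Gold → ×0.1 multiplier
Gold → ±5% tolerance
24 × 0.1 = 2.4 Ω
Allowed range: 2.28 Ω to 2.52 Ω.
2.47 ohms lies inside that range.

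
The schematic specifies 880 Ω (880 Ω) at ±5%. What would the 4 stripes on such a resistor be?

grey, grey, brown, gold

880 Ω = 88 × 10^1.
8 → grey
8 → grey
Multiplier 10^1 → brown.
±5% tolerance → gold.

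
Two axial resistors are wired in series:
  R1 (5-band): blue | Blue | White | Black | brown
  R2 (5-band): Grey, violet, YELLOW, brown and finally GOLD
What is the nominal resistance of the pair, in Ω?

R1: blue, blue, white → 669; black ×1 → 669 Ω.
R2: grey, violet, yellow → 874; brown ×10 → 8740 Ω.
Series: 669 + 8740 = 9409 Ω.

9409 Ω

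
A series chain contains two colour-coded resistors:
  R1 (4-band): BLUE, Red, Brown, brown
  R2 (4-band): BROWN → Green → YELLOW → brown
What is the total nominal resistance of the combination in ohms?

150620 Ω

R1: blue, red → 62; brown ×10 → 620 Ω.
R2: brown, green → 15; yellow ×10^4 → 150000 Ω.
Series: 620 + 150000 = 150620 Ω.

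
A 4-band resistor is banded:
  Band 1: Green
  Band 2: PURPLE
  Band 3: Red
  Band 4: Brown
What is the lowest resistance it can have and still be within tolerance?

Green → 5 (first significant figure)
Violet → 7 (second significant figure)
Red → ×10^2 multiplier
Brown → ±1% tolerance
57 × 100 = 5700 Ω
Lowest = 5700 × (1 − 1/100) = 5643 Ω.

5643 Ω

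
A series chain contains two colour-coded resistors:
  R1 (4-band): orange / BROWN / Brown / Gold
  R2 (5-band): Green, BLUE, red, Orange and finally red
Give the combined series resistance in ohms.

562310 Ω

R1: orange, brown → 31; brown ×10 → 310 Ω.
R2: green, blue, red → 562; orange ×10^3 → 562000 Ω.
Series: 310 + 562000 = 562310 Ω.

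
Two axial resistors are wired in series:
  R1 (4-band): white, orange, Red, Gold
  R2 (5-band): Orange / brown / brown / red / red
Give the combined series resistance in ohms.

40400 Ω

R1: white, orange → 93; red ×10^2 → 9300 Ω.
R2: orange, brown, brown → 311; red ×10^2 → 31100 Ω.
Series: 9300 + 31100 = 40400 Ω.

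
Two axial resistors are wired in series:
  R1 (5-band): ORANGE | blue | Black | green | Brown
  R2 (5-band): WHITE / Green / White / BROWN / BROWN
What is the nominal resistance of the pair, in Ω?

R1: orange, blue, black → 360; green ×10^5 → 36000000 Ω.
R2: white, green, white → 959; brown ×10 → 9590 Ω.
Series: 36000000 + 9590 = 36009590 Ω.

36009590 Ω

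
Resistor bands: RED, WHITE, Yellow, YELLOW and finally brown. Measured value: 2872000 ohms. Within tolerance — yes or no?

no

Red → 2 (first significant figure)
White → 9 (second significant figure)
Yellow → 4 (third significant figure)
Yellow → ×10^4 multiplier
Brown → ±1% tolerance
294 × 10000 = 2940000 Ω
Allowed range: 2910600 Ω to 2969400 Ω.
2872000 ohms lies outside that range.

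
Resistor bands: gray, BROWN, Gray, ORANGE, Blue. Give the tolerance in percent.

The last band, blue, is the tolerance band.
Blue corresponds to ±0.25%.

±0.25%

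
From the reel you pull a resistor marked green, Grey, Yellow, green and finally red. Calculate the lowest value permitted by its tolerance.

57232000 Ω

Green → 5 (first significant figure)
Grey → 8 (second significant figure)
Yellow → 4 (third significant figure)
Green → ×10^5 multiplier
Red → ±2% tolerance
584 × 100000 = 58400000 Ω
Lowest = 58400000 × (1 − 2/100) = 57232000 Ω.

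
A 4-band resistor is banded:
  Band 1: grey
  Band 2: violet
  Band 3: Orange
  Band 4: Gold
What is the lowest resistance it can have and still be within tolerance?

Grey → 8 (first significant figure)
Violet → 7 (second significant figure)
Orange → ×10^3 multiplier
Gold → ±5% tolerance
87 × 1000 = 87000 Ω
Lowest = 87000 × (1 − 5/100) = 82650 Ω.

82650 Ω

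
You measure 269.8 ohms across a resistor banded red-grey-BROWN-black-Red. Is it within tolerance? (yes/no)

no

Red → 2 (first significant figure)
Grey → 8 (second significant figure)
Brown → 1 (third significant figure)
Black → ×1 multiplier
Red → ±2% tolerance
281 × 1 = 281 Ω
Allowed range: 275.38 Ω to 286.62 Ω.
269.8 ohms lies outside that range.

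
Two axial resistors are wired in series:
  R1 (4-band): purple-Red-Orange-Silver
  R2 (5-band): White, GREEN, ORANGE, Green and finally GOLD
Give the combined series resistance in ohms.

95372000 Ω

R1: violet, red → 72; orange ×10^3 → 72000 Ω.
R2: white, green, orange → 953; green ×10^5 → 95300000 Ω.
Series: 72000 + 95300000 = 95372000 Ω.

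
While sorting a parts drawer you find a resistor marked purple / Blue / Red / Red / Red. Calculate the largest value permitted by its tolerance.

77724 Ω

Violet → 7 (first significant figure)
Blue → 6 (second significant figure)
Red → 2 (third significant figure)
Red → ×10^2 multiplier
Red → ±2% tolerance
762 × 100 = 76200 Ω
Largest = 76200 × (1 + 2/100) = 77724 Ω.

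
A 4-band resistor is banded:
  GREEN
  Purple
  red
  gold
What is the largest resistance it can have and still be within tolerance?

Green → 5 (first significant figure)
Violet → 7 (second significant figure)
Red → ×10^2 multiplier
Gold → ±5% tolerance
57 × 100 = 5700 Ω
Largest = 5700 × (1 + 5/100) = 5985 Ω.

5985 Ω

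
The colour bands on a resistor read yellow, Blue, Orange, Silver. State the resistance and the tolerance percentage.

46000 Ω ±10%

Yellow → 4 (first significant figure)
Blue → 6 (second significant figure)
Orange → ×10^3 multiplier
Silver → ±10% tolerance
46 × 1000 = 46000 Ω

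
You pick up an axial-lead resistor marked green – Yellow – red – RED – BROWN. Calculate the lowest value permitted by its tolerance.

53658 Ω

Green → 5 (first significant figure)
Yellow → 4 (second significant figure)
Red → 2 (third significant figure)
Red → ×10^2 multiplier
Brown → ±1% tolerance
542 × 100 = 54200 Ω
Lowest = 54200 × (1 − 1/100) = 53658 Ω.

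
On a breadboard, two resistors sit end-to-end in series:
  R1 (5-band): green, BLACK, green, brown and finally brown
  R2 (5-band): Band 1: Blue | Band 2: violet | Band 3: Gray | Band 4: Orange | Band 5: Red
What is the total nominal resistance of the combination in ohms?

683050 Ω

R1: green, black, green → 505; brown ×10 → 5050 Ω.
R2: blue, violet, grey → 678; orange ×10^3 → 678000 Ω.
Series: 5050 + 678000 = 683050 Ω.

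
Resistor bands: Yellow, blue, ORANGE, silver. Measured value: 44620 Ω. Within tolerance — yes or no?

yes

Yellow → 4 (first significant figure)
Blue → 6 (second significant figure)
Orange → ×10^3 multiplier
Silver → ±10% tolerance
46 × 1000 = 46000 Ω
Allowed range: 41400 Ω to 50600 Ω.
44620 Ω lies inside that range.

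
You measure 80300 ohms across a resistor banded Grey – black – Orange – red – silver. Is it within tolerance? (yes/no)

yes

Grey → 8 (first significant figure)
Black → 0 (second significant figure)
Orange → 3 (third significant figure)
Red → ×10^2 multiplier
Silver → ±10% tolerance
803 × 100 = 80300 Ω
Allowed range: 72270 Ω to 88330 Ω.
80300 ohms lies inside that range.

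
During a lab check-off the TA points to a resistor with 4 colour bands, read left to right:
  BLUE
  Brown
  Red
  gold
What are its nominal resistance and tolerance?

6100 Ω ±5%

Blue → 6 (first significant figure)
Brown → 1 (second significant figure)
Red → ×10^2 multiplier
Gold → ±5% tolerance
61 × 100 = 6100 Ω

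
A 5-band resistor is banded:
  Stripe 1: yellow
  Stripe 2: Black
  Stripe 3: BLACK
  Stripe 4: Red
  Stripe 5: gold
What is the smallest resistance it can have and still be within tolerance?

38000 Ω

Yellow → 4 (first significant figure)
Black → 0 (second significant figure)
Black → 0 (third significant figure)
Red → ×10^2 multiplier
Gold → ±5% tolerance
400 × 100 = 40000 Ω
Smallest = 40000 × (1 − 5/100) = 38000 Ω.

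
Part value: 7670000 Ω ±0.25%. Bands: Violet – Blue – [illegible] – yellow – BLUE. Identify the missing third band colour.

violet

7670000 Ω = 767 × 10^4.
The third band gives digit 7 of the significand, and 7 is violet.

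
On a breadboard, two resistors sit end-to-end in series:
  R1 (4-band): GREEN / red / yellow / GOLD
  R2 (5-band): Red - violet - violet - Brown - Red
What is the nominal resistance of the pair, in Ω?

R1: green, red → 52; yellow ×10^4 → 520000 Ω.
R2: red, violet, violet → 277; brown ×10 → 2770 Ω.
Series: 520000 + 2770 = 522770 Ω.

522770 Ω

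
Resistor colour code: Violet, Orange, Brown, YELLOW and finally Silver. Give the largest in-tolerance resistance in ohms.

8041000 Ω

Violet → 7 (first significant figure)
Orange → 3 (second significant figure)
Brown → 1 (third significant figure)
Yellow → ×10^4 multiplier
Silver → ±10% tolerance
731 × 10000 = 7310000 Ω
Largest = 7310000 × (1 + 10/100) = 8041000 Ω.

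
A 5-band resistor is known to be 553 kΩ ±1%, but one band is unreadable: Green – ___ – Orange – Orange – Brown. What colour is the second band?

green

553000 Ω = 553 × 10^3.
The second band gives digit 5 of the significand, and 5 is green.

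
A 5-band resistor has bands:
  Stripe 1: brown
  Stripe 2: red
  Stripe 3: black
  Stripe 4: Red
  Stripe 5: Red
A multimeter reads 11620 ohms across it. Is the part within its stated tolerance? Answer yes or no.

no

Brown → 1 (first significant figure)
Red → 2 (second significant figure)
Black → 0 (third significant figure)
Red → ×10^2 multiplier
Red → ±2% tolerance
120 × 100 = 12000 Ω
Allowed range: 11760 Ω to 12240 Ω.
11620 ohms lies outside that range.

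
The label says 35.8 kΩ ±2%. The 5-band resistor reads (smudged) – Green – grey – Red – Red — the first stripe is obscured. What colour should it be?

35800 Ω = 358 × 10^2.
The first band gives digit 3 of the significand, and 3 is orange.

orange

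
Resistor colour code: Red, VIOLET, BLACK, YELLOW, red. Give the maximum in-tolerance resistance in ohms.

2754000 Ω

Red → 2 (first significant figure)
Violet → 7 (second significant figure)
Black → 0 (third significant figure)
Yellow → ×10^4 multiplier
Red → ±2% tolerance
270 × 10000 = 2700000 Ω
Maximum = 2700000 × (1 + 2/100) = 2754000 Ω.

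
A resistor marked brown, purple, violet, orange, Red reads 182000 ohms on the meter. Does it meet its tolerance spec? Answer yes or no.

no

Brown → 1 (first significant figure)
Violet → 7 (second significant figure)
Violet → 7 (third significant figure)
Orange → ×10^3 multiplier
Red → ±2% tolerance
177 × 1000 = 177000 Ω
Allowed range: 173460 Ω to 180540 Ω.
182000 ohms lies outside that range.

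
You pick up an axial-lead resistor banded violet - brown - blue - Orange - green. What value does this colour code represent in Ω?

Violet → 7 (first significant figure)
Brown → 1 (second significant figure)
Blue → 6 (third significant figure)
Orange → ×10^3 multiplier
716 × 1000 = 716000 Ω

716000 Ω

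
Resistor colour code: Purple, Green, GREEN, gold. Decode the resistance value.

Violet → 7 (first significant figure)
Green → 5 (second significant figure)
Green → ×10^5 multiplier
75 × 100000 = 7500000 Ω

7500000 Ω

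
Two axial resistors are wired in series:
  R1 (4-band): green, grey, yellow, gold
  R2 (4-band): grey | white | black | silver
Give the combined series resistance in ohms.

580089 Ω

R1: green, grey → 58; yellow ×10^4 → 580000 Ω.
R2: grey, white → 89; black ×1 → 89 Ω.
Series: 580000 + 89 = 580089 Ω.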